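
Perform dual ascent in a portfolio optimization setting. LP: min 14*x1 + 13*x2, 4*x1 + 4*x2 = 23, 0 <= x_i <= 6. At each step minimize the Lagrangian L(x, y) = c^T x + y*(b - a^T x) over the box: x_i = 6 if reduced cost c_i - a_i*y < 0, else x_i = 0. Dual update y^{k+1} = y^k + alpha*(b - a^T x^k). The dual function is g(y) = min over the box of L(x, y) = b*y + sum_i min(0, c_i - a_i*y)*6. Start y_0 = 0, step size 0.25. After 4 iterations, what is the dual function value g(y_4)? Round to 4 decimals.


Dual ascent for LP: min 14*x1 + 13*x2, 4*x1 + 4*x2 = 23, 0 <= x_i <= 6
Step 1: y^k = 0.0, reduced costs: (14.0, 13.0)
  x^k = (0.0, 0.0), subgradient = b - a^T x = 23.0
  y^{k+1} = 0.0 + 0.25*23.0 = 5.75
Step 2: y^k = 5.75, reduced costs: (-9.0, -10.0)
  x^k = (6.0, 6.0), subgradient = b - a^T x = -25.0
  y^{k+1} = 5.75 + 0.25*-25.0 = -0.5
Step 3: y^k = -0.5, reduced costs: (16.0, 15.0)
  x^k = (0.0, 0.0), subgradient = b - a^T x = 23.0
  y^{k+1} = -0.5 + 0.25*23.0 = 5.25
Step 4: y^k = 5.25, reduced costs: (-7.0, -8.0)
  x^k = (6.0, 6.0), subgradient = b - a^T x = -25.0
  y^{k+1} = 5.25 + 0.25*-25.0 = -1.0
Dual objective at y_4 = -1.0: reduced costs (18.0, 17.0), box minimizer x = (0.0, 0.0)
g(y_4) = b*y + (c1 - a1*y)*x1 + (c2 - a2*y)*x2 = 23*(-1.0) + 18.0*0.0 + 17.0*0.0 = -23.0 + 0.0 + 0.0 = -23.0


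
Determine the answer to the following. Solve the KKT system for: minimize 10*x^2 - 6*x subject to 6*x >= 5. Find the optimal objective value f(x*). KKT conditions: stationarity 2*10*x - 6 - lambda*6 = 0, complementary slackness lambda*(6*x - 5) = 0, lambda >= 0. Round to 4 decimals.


Step 1: Try lambda = 0 (constraint inactive).
x_unc = 6/(2*10) = 0.3
Check: 6*0.3 = 1.8 < 5 -- violated!
Step 2: Constraint must be active: 6*x = 5
x* = 5/6 = 0.8333 (rounded; the exact value 5/6 is used below)
lambda = (2*10*(5/6) - 6)/6 = 1.7778
Step 3: Compute optimal value.
f(x*) = 10*(5/6)^2 - 6*(5/6) = 1.9444


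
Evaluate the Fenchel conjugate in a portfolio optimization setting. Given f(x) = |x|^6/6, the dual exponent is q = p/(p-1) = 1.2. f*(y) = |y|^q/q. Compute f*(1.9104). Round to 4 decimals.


The conjugate exponent q satisfies 1/p + 1/q = 1.
p = 6, so q = 6/(6 - 1) = 1.2
|y|^q = 1.9104^1.2 = 2.1744
f*(1.9104) = 2.1744 / 1.2 = 1.812


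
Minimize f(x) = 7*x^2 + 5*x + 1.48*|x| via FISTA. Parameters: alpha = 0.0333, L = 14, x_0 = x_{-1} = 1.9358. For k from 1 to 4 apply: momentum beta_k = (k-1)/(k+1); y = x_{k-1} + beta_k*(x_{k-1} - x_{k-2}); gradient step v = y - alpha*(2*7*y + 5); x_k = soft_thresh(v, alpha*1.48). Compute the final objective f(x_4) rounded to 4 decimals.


FISTA on f(x) = 7*x^2 + 5*x + 1.48*|x|
L = 14, alpha = 0.0333
Iteration 1: beta = 0.0, y = 1.9358 + 0.0*(1.9358 - 1.9358) = 1.9358
  grad(y) = 32.1012, v = y - alpha*grad = 0.8668
  prox(v) = soft_thresh(0.8668, 0.0493) = 0.8175
Iteration 2: beta = 0.3333, y = 0.8175 + 0.3333*(0.8175 - 1.9358) = 0.4448
  grad(y) = 11.2271, v = y - alpha*grad = 0.0709
  prox(v) = soft_thresh(0.0709, 0.0493) = 0.0216
Iteration 3: beta = 0.5, y = 0.0216 + 0.5*(0.0216 - 0.8175) = -0.3763
  grad(y) = -0.2682, v = y - alpha*grad = -0.3674
  prox(v) = soft_thresh(-0.3674, 0.0493) = -0.3181
Iteration 4: beta = 0.6, y = -0.3181 + 0.6*(-0.3181 - 0.0216) = -0.5219
  grad(y) = -2.307, v = y - alpha*grad = -0.4451
  prox(v) = soft_thresh(-0.4451, 0.0493) = -0.3958
f(x_4) = 7*(-0.3958)^2 + 5*(-0.3958) + 1.48*|-0.3958| = -0.2966


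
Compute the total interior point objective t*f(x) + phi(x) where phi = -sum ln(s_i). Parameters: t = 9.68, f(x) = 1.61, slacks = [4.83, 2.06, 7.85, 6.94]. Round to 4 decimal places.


Step 1: Compute log-barrier.
ln values: [1.5748, 0.7227, 2.0605, 1.9373]
phi = -(1.5748 + 0.7227 + 2.0605 + 1.9373) = -6.2954
Step 2: Compute augmented objective.
t*f(x) = 9.68*1.61 = 15.5848
Total = 15.5848 - 6.2954 = 9.2894


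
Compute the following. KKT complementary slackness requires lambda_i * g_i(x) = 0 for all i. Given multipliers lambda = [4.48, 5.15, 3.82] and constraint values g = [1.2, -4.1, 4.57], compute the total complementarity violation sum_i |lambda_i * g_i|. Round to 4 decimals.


KKT complementary slackness check:
lambda_1 * g_1 = 4.48 * 1.2 = 5.376
lambda_2 * g_2 = 5.15 * -4.1 = -21.115
lambda_3 * g_3 = 3.82 * 4.57 = 17.4574
Total violation = 5.376 + 21.115 + 17.4574 = 43.9484


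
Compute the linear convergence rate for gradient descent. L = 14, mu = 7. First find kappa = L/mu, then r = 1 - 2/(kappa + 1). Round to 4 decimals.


Step 1: Compute the condition number.
kappa = L/mu = 14/7 = 2.0
Step 2: Compute the convergence rate.
r = 1 - 2/(kappa + 1) = 1 - 2*mu/(L + mu) = (L - mu)/(L + mu) = 7/21 = 0.3333


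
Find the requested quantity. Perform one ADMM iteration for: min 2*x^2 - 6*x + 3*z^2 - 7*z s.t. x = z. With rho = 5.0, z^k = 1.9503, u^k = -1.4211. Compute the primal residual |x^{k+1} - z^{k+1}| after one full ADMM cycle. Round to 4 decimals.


ADMM iteration with rho = 5.0, z^k = 1.9503, u^k = -1.4211
Step 1: x-update.
Minimize 2*x^2 - 6*x + (5.0/2)*(x - 1.9503 - 1.4211)^2
FOC: (2*2 + 5.0)*x = 6 + 5.0*(1.9503 + 1.4211)
x^{k+1} = 2.5397
Step 2: z-update.
Minimize 3*z^2 - 7*z + (5.0/2)*(2.5397 - z - 1.4211)^2
FOC: (2*3 + 5.0)*z = 7 + 5.0*(2.5397 - 1.4211)
z^{k+1} = 1.1448
Step 3: u-update.
u^{k+1} = -1.4211 + 2.5397 - 1.1448 = -0.0262
Step 4: Primal residual = |2.5397 - 1.1448| = 1.3949


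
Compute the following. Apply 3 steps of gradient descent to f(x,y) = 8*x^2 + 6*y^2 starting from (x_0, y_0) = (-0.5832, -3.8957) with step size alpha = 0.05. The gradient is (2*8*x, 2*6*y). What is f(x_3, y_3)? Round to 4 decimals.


Gradient descent on f(x,y) = 8*x^2 + 6*y^2.
Starting point: (-0.5832, -3.8957), alpha = 0.05
Step 1: grad_x = 2*8*-0.5832 = -9.3312, grad_y = 2*6*-3.8957 = -46.7484
  x_1 = -0.5832 - 0.05*-9.3312 = -0.1166
  y_1 = -3.8957 - 0.05*-46.7484 = -1.5583
Step 2: grad_x = 2*8*-0.1166 = -1.8662, grad_y = 2*6*-1.5583 = -18.6994
  x_2 = -0.1166 - 0.05*-1.8662 = -0.0233
  y_2 = -1.5583 - 0.05*-18.6994 = -0.6233
Step 3: grad_x = 2*8*-0.0233 = -0.3732, grad_y = 2*6*-0.6233 = -7.4797
  x_3 = -0.0233 - 0.05*-0.3732 = -0.0047
  y_3 = -0.6233 - 0.05*-7.4797 = -0.2493
f(-0.0047, -0.2493) = 8*(-0.0047)^2 + 6*(-0.2493)^2 = 0.3732


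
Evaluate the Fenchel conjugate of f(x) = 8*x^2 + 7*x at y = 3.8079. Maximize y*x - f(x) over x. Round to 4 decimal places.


f*(y) = sup_x {y*x - a*x^2 - b*x} = sup_x {(y-b)*x - a*x^2}
FOC: (y - b) - 2a*x = 0 => x* = (y - b)/(2a)
x* = (3.8079 - 7)/(2*8) = -0.1995
f*(3.8079) = (y-b)^2/(4a) = (3.8079 - 7)^2/(4*8)
= 10.1895/32 = 0.3184


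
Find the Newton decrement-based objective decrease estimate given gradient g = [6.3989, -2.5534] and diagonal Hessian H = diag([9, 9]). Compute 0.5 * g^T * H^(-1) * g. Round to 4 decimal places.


Step 1: H is diagonal, so H^(-1) * g = [0.711, -0.2837].
Step 2: g^T H^(-1) g = sum_i g_i^2 / H_ii
  = (6.3989)^2/9 + (-2.5534)^2/9
  = 4.5495 + 0.7244 = 5.274
Step 3: Objective decrease = 0.5 * g^T H^(-1) g = 2.637


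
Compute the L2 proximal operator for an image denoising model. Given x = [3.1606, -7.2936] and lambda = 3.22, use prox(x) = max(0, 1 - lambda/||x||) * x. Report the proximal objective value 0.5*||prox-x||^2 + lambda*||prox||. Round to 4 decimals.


Step 1: Compute ||x||.
||x|| = 7.949
Step 2: Compute scaling factor.
scale = max(0, 1 - 3.22/7.949) = 0.5949
Step 3: prox(x) = [1.8803, -4.3391]
||prox(x)|| = 4.729
Step 4: Proximal objective.
0.5*||prox-x||^2 = 5.1842
lambda*||prox|| = 15.2274
Total = 20.4115


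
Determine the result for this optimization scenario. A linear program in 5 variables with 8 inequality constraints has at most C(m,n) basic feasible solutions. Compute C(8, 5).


Each vertex corresponds to some choice of n active constraints out of m, so the number of vertices is at most C(m, n) = m! / (n!(m-n)!).
m = 8, n = 5
Numerator: 8 * 7 * 6 * 5 * 4
Denominator: 5! = 120
C(8, 5) = 56


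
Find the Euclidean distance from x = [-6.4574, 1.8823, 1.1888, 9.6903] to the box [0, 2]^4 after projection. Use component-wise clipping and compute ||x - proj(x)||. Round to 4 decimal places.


Project each component onto [0, 2].
clip(-6.4574) = 0.0, clip(1.8823) = 1.8823, clip(1.1888) = 1.1888, clip(9.6903) = 2.0
Projection = [0.0, 1.8823, 1.1888, 2.0]
Squared diffs: [41.698, 0.0, 0.0, 59.1407]
Distance = sqrt(100.8387) = 10.0418


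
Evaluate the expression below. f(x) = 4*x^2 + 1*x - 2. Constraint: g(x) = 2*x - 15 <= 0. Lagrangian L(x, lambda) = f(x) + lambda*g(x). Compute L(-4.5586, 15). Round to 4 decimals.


Step 1: Evaluate f(x).
f(-4.5586) = 4*(-4.5586)^2 + 1*(-4.5586) - 2 = 76.5647
Step 2: Evaluate g(x).
g(-4.5586) = 2*-4.5586 - 15 = -24.1172
Step 3: Compute Lagrangian.
L = 76.5647 + 15*-24.1172 = -285.1933


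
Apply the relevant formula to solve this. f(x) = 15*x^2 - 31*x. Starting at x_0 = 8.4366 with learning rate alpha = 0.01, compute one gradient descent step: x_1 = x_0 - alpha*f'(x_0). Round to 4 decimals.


We compute the gradient at x_0 and apply the update.
f'(x) = 30*x - 31
f'(8.4366) = 30*8.4366 - 31 = 222.098
x_1 = 8.4366 - 0.01*222.098 = 6.2156


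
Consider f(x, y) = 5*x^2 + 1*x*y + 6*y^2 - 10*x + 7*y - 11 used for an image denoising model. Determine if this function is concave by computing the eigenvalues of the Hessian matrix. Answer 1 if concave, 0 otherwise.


The Hessian of f(x,y) = 5*x^2 + 1*x*y + 6*y^2 - 10*x + 7*y - 11 is:
H = [[10, 1], [1, 12]]
Trace = 10 + 12 = 22
Determinant = 10*12 - (1)^2 = 119
Discriminant = (22)^2 - 4*119 = 8.0
Eigenvalues: lambda_1 = 9.5858, lambda_2 = 12.4142
The function is not concave.

0


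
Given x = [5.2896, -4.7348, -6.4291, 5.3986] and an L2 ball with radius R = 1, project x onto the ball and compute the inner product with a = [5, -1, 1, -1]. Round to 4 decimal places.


Step 1: Compute ||x|| (intermediates to 6 decimals).
||x|| = sqrt(5.2896^2 + (-4.7348)^2 + (-6.4291)^2 + 5.3986^2) = 10.994381
Step 2: Project.
Since ||x|| > R, scale = R/||x|| = 1/10.994381 = 0.090956, proj(x) = scale * x
proj(x) = [0.481121, -0.430658, -0.584765, 0.491035]
Step 3: Dot product.
a^T * proj(x) = 5*0.481121 - 1*(-0.430658) + 1*(-0.584765) - 1*0.491035 = 1.7605


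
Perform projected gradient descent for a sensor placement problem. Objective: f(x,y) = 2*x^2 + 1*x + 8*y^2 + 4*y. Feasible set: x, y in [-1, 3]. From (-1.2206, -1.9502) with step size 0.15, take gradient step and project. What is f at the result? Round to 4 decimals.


Step 1: Compute gradient at (-1.2206, -1.9502).
grad_x = 2*2*-1.2206 + 1 = -3.8824
grad_y = 2*8*-1.9502 + 4 = -27.2032
Step 2: Gradient step.
x_raw = -1.2206 - 0.15*-3.8824 = -0.6382
y_raw = -1.9502 - 0.15*-27.2032 = 2.1303
Step 3: Project onto [-1, 3].
x_proj = clip(-0.6382) = -0.6382
y_proj = clip(2.1303) = 2.1303
Step 4: Evaluate f.
f(-0.6382, 2.1303) = 45.0023


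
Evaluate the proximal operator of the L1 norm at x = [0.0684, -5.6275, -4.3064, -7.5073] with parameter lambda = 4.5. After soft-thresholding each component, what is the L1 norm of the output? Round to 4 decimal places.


Soft-thresholding with lambda = 4.5:
prox(0.0684) = sign(0.0684)*max(|0.0684| - 4.5, 0) = 0.0
prox(-5.6275) = sign(-5.6275)*max(|-5.6275| - 4.5, 0) = -1.1275
prox(-4.3064) = sign(-4.3064)*max(|-4.3064| - 4.5, 0) = 0.0
prox(-7.5073) = sign(-7.5073)*max(|-7.5073| - 4.5, 0) = -3.0073
prox(x) = [0.0, -1.1275, 0.0, -3.0073]
||prox(x)||_1 = 0.0 + 1.1275 + 0.0 + 3.0073 = 4.1348


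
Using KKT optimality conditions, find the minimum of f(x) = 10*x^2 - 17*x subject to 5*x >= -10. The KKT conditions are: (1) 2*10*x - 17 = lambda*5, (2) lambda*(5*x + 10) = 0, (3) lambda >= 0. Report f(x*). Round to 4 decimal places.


Step 1: Try lambda = 0 (constraint inactive).
Stationarity: 2*10*x - 17 = 0
x* = 17/(2*10) = 0.85
Check constraint: 5*0.85 = 4.25 >= -10 -- satisfied.
Step 2: Compute optimal value.
f(x*) = 10*0.85^2 - 17*0.85 = -7.225


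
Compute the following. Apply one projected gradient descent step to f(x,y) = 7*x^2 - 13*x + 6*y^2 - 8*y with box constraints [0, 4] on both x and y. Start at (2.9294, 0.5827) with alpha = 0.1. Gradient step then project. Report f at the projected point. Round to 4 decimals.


Step 1: Compute gradient at (2.9294, 0.5827).
grad_x = 2*7*2.9294 - 13 = 28.0116
grad_y = 2*6*0.5827 - 8 = -1.0076
Step 2: Gradient step.
x_raw = 2.9294 - 0.1*28.0116 = 0.1282
y_raw = 0.5827 - 0.1*-1.0076 = 0.6835
Step 3: Project onto [0, 4].
x_proj = clip(0.1282) = 0.1282
y_proj = clip(0.6835) = 0.6835
Step 4: Evaluate f.
f(0.1282, 0.6835) = -4.217


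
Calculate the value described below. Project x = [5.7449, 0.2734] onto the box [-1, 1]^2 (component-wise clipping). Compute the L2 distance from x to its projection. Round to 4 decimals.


Project each component onto [-1, 1].
clip(5.7449) = 1.0, clip(0.2734) = 0.2734
Projection = [1.0, 0.2734]
Squared diffs: [22.5141, 0.0]
Distance = sqrt(22.5141) = 4.7449


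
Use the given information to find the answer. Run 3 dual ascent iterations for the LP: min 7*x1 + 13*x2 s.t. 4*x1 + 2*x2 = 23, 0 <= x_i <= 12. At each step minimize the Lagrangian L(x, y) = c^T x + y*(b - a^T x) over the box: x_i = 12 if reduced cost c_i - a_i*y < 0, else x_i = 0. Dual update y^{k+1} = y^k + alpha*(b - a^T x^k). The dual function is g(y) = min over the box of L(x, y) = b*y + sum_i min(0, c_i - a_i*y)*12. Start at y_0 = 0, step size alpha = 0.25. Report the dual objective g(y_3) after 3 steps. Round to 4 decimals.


Dual ascent for LP: min 7*x1 + 13*x2, 4*x1 + 2*x2 = 23, 0 <= x_i <= 12
Step 1: y^k = 0.0, reduced costs: (7.0, 13.0)
  x^k = (0.0, 0.0), subgradient = b - a^T x = 23.0
  y^{k+1} = 0.0 + 0.25*23.0 = 5.75
Step 2: y^k = 5.75, reduced costs: (-16.0, 1.5)
  x^k = (12.0, 0.0), subgradient = b - a^T x = -25.0
  y^{k+1} = 5.75 + 0.25*-25.0 = -0.5
Step 3: y^k = -0.5, reduced costs: (9.0, 14.0)
  x^k = (0.0, 0.0), subgradient = b - a^T x = 23.0
  y^{k+1} = -0.5 + 0.25*23.0 = 5.25
Dual objective at y_3 = 5.25: reduced costs (-14.0, 2.5), box minimizer x = (12.0, 0.0)
g(y_3) = b*y + (c1 - a1*y)*x1 + (c2 - a2*y)*x2 = 23*5.25 + (-14.0)*12.0 + 2.5*0.0 = 120.75 - 168.0 + 0.0 = -47.25


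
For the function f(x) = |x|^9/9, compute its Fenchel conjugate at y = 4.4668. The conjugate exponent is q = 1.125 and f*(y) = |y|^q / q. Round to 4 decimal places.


The conjugate exponent q satisfies 1/p + 1/q = 1.
p = 9, so q = 9/(9 - 1) = 1.125
|y|^q = 4.4668^1.125 = 5.3857
f*(4.4668) = 5.3857 / 1.125 = 4.7873


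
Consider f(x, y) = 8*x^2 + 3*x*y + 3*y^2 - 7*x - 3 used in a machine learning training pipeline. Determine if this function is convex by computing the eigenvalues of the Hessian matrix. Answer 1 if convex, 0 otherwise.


The Hessian of f(x,y) = 8*x^2 + 3*x*y + 3*y^2 - 7*x - 3 is:
H = [[16, 3], [3, 6]]
Trace = 16 + 6 = 22
Determinant = 16*6 - (3)^2 = 87
Discriminant = (22)^2 - 4*87 = 136.0
Eigenvalues: lambda_1 = 5.169, lambda_2 = 16.831
The function is convex.

1


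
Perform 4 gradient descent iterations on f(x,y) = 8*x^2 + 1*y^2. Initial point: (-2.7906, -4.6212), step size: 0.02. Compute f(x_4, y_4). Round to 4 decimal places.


Gradient descent on f(x,y) = 8*x^2 + 1*y^2.
Starting point: (-2.7906, -4.6212), alpha = 0.02
Step 1: grad_x = 2*8*-2.7906 = -44.6496, grad_y = 2*1*-4.6212 = -9.2424
  x_1 = -2.7906 - 0.02*-44.6496 = -1.8976
  y_1 = -4.6212 - 0.02*-9.2424 = -4.4364
Step 2: grad_x = 2*8*-1.8976 = -30.3617, grad_y = 2*1*-4.4364 = -8.8727
  x_2 = -1.8976 - 0.02*-30.3617 = -1.2904
  y_2 = -4.4364 - 0.02*-8.8727 = -4.2589
Step 3: grad_x = 2*8*-1.2904 = -20.646, grad_y = 2*1*-4.2589 = -8.5178
  x_3 = -1.2904 - 0.02*-20.646 = -0.8775
  y_3 = -4.2589 - 0.02*-8.5178 = -4.0885
Step 4: grad_x = 2*8*-0.8775 = -14.0393, grad_y = 2*1*-4.0885 = -8.1771
  x_4 = -0.8775 - 0.02*-14.0393 = -0.5967
  y_4 = -4.0885 - 0.02*-8.1771 = -3.925
f(-0.5967, -3.925) = 8*(-0.5967)^2 + 1*(-3.925)^2 = 18.2537


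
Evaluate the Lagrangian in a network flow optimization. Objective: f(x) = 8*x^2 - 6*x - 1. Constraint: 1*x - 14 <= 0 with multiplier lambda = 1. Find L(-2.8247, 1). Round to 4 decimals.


Step 1: Evaluate f(x).
f(-2.8247) = 8*(-2.8247)^2 - 6*(-2.8247) - 1 = 79.7796
Step 2: Evaluate g(x).
g(-2.8247) = 1*-2.8247 - 14 = -16.8247
Step 3: Compute Lagrangian.
L = 79.7796 + 1*-16.8247 = 62.9549


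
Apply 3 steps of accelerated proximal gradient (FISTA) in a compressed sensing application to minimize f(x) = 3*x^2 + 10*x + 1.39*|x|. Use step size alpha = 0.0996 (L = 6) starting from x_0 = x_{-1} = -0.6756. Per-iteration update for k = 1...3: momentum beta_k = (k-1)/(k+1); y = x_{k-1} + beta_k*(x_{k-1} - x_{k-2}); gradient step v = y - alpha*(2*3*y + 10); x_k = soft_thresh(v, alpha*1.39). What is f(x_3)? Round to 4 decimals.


FISTA on f(x) = 3*x^2 + 10*x + 1.39*|x|
L = 6, alpha = 0.0996
Iteration 1: beta = 0.0, y = -0.6756 + 0.0*(-0.6756 + 0.6756) = -0.6756
  grad(y) = 5.9464, v = y - alpha*grad = -1.2679
  prox(v) = soft_thresh(-1.2679, 0.1384) = -1.1294
Iteration 2: beta = 0.3333, y = -1.1294 + 0.3333*(-1.1294 + 0.6756) = -1.2807
  grad(y) = 2.3159, v = y - alpha*grad = -1.5113
  prox(v) = soft_thresh(-1.5113, 0.1384) = -1.3729
Iteration 3: beta = 0.5, y = -1.3729 + 0.5*(-1.3729 + 1.1294) = -1.4946
  grad(y) = 1.0321, v = y - alpha*grad = -1.5974
  prox(v) = soft_thresh(-1.5974, 0.1384) = -1.459
f(x_3) = 3*(-1.459)^2 + 10*(-1.459) + 1.39*|-1.459| = -6.1759


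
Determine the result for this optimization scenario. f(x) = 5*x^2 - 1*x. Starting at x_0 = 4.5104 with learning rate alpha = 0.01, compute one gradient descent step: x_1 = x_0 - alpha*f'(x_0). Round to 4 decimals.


We compute the gradient at x_0 and apply the update.
f'(x) = 10*x - 1
f'(4.5104) = 10*4.5104 - 1 = 44.104
x_1 = 4.5104 - 0.01*44.104 = 4.0694


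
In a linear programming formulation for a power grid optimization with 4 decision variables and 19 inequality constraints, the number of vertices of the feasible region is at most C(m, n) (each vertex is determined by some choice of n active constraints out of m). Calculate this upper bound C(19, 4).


Each vertex corresponds to some choice of n active constraints out of m, so the number of vertices is at most C(m, n) = m! / (n!(m-n)!).
m = 19, n = 4
Numerator: 19 * 18 * 17 * 16
Denominator: 4! = 24
C(19, 4) = 3876


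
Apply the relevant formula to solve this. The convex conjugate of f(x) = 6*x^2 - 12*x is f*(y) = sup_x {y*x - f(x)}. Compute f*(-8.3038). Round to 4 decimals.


f*(y) = sup_x {y*x - a*x^2 - b*x} = sup_x {(y-b)*x - a*x^2}
FOC: (y - b) - 2a*x = 0 => x* = (y - b)/(2a)
x* = (-8.3038 + 12)/(2*6) = 0.308
f*(-8.3038) = (y-b)^2/(4a) = (-8.3038 + 12)^2/(4*6)
= 13.6619/24 = 0.5692


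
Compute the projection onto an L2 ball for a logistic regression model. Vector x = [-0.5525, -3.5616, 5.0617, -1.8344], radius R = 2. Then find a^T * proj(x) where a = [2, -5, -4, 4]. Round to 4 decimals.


Step 1: Compute ||x|| (intermediates to 6 decimals).
||x|| = sqrt((-0.5525)^2 + (-3.5616)^2 + 5.0617^2 + (-1.8344)^2) = 6.478895
Step 2: Project.
Since ||x|| > R, scale = R/||x|| = 2/6.478895 = 0.308695, proj(x) = scale * x
proj(x) = [-0.170554, -1.099448, 1.562521, -0.56627]
Step 3: Dot product.
a^T * proj(x) = 2*(-0.170554) - 5*(-1.099448) - 4*1.562521 + 4*(-0.56627) = -3.359


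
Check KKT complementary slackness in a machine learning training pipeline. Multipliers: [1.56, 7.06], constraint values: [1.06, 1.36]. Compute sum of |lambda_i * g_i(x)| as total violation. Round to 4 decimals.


KKT complementary slackness check:
lambda_1 * g_1 = 1.56 * 1.06 = 1.6536
lambda_2 * g_2 = 7.06 * 1.36 = 9.6016
Total violation = 1.6536 + 9.6016 = 11.2552


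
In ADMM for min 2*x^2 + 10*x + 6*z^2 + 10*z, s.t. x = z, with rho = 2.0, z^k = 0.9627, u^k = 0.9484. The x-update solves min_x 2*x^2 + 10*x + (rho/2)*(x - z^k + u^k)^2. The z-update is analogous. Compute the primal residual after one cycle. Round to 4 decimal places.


ADMM iteration with rho = 2.0, z^k = 0.9627, u^k = 0.9484
Step 1: x-update.
Minimize 2*x^2 + 10*x + (2.0/2)*(x - 0.9627 + 0.9484)^2
FOC: (2*2 + 2.0)*x = -10 + 2.0*(0.9627 - 0.9484)
x^{k+1} = -1.6619
Step 2: z-update.
Minimize 6*z^2 + 10*z + (2.0/2)*(-1.6619 - z + 0.9484)^2
FOC: (2*6 + 2.0)*z = -10 + 2.0*(-1.6619 + 0.9484)
z^{k+1} = -0.8162
Step 3: u-update.
u^{k+1} = 0.9484 - 1.6619 + 0.8162 = 0.1027
Step 4: Primal residual = |-1.6619 + 0.8162| = 0.8457


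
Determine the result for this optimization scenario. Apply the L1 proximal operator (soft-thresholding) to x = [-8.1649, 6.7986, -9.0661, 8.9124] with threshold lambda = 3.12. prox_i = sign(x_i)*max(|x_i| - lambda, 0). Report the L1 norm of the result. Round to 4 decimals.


Soft-thresholding with lambda = 3.12:
prox(-8.1649) = sign(-8.1649)*max(|-8.1649| - 3.12, 0) = -5.0449
prox(6.7986) = sign(6.7986)*max(|6.7986| - 3.12, 0) = 3.6786
prox(-9.0661) = sign(-9.0661)*max(|-9.0661| - 3.12, 0) = -5.9461
prox(8.9124) = sign(8.9124)*max(|8.9124| - 3.12, 0) = 5.7924
prox(x) = [-5.0449, 3.6786, -5.9461, 5.7924]
||prox(x)||_1 = 5.0449 + 3.6786 + 5.9461 + 5.7924 = 20.462


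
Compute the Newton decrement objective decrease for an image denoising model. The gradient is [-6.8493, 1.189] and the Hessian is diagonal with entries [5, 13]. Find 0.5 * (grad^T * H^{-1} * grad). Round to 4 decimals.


Step 1: H is diagonal, so H^(-1) * g = [-1.3699, 0.0915].
Step 2: g^T H^(-1) g = sum_i g_i^2 / H_ii
  = (-6.8493)^2/5 + (1.189)^2/13
  = 9.3826 + 0.1087 = 9.4913
Step 3: Objective decrease = 0.5 * g^T H^(-1) g = 4.7457


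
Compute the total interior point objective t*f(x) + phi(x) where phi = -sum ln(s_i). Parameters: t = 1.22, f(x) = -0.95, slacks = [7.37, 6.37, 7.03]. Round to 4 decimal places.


Step 1: Compute log-barrier.
ln values: [1.9974, 1.8516, 1.9502]
phi = -(1.9974 + 1.8516 + 1.9502) = -5.7992
Step 2: Compute augmented objective.
t*f(x) = 1.22*-0.95 = -1.159
Total = -1.159 - 5.7992 = -6.9582


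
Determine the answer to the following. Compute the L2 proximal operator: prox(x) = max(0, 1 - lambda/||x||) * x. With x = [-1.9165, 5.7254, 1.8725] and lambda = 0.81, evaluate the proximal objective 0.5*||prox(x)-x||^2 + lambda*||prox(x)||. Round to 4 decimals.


Step 1: Compute ||x||.
||x|| = 6.3213
Step 2: Compute scaling factor.
scale = max(0, 1 - 0.81/6.3213) = 0.8719
Step 3: prox(x) = [-1.6709, 4.9918, 1.6326]
||prox(x)|| = 5.5113
Step 4: Proximal objective.
0.5*||prox-x||^2 = 0.3281
lambda*||prox|| = 4.4642
Total = 4.7922


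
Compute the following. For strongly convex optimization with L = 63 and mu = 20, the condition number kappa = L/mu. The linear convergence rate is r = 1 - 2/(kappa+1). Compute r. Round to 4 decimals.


Step 1: Compute the condition number.
kappa = L/mu = 63/20 = 3.15
Step 2: Compute the convergence rate.
r = 1 - 2/(kappa + 1) = 1 - 2*mu/(L + mu) = (L - mu)/(L + mu) = 43/83 = 0.5181


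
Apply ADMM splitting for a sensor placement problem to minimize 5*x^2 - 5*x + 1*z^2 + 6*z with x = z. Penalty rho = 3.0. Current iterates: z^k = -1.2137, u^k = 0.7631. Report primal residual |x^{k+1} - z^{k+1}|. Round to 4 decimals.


ADMM iteration with rho = 3.0, z^k = -1.2137, u^k = 0.7631
Step 1: x-update.
Minimize 5*x^2 - 5*x + (3.0/2)*(x + 1.2137 + 0.7631)^2
FOC: (2*5 + 3.0)*x = 5 + 3.0*(-1.2137 - 0.7631)
x^{k+1} = -0.0716
Step 2: z-update.
Minimize 1*z^2 + 6*z + (3.0/2)*(-0.0716 - z + 0.7631)^2
FOC: (2*1 + 3.0)*z = -6 + 3.0*(-0.0716 + 0.7631)
z^{k+1} = -0.7851
Step 3: u-update.
u^{k+1} = 0.7631 - 0.0716 + 0.7851 = 1.4766
Step 4: Primal residual = |-0.0716 + 0.7851| = 0.7135


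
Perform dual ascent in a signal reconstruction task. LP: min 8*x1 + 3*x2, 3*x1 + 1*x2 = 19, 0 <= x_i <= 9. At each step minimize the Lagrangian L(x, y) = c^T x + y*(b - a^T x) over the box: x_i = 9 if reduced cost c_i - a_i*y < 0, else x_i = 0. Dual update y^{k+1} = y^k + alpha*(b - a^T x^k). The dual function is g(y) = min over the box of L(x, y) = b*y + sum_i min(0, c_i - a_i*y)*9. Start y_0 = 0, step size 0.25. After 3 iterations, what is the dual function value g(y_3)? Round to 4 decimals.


Dual ascent for LP: min 8*x1 + 3*x2, 3*x1 + 1*x2 = 19, 0 <= x_i <= 9
Step 1: y^k = 0.0, reduced costs: (8.0, 3.0)
  x^k = (0.0, 0.0), subgradient = b - a^T x = 19.0
  y^{k+1} = 0.0 + 0.25*19.0 = 4.75
Step 2: y^k = 4.75, reduced costs: (-6.25, -1.75)
  x^k = (9.0, 9.0), subgradient = b - a^T x = -17.0
  y^{k+1} = 4.75 + 0.25*-17.0 = 0.5
Step 3: y^k = 0.5, reduced costs: (6.5, 2.5)
  x^k = (0.0, 0.0), subgradient = b - a^T x = 19.0
  y^{k+1} = 0.5 + 0.25*19.0 = 5.25
Dual objective at y_3 = 5.25: reduced costs (-7.75, -2.25), box minimizer x = (9.0, 9.0)
g(y_3) = b*y + (c1 - a1*y)*x1 + (c2 - a2*y)*x2 = 19*5.25 + (-7.75)*9.0 + (-2.25)*9.0 = 99.75 - 69.75 - 20.25 = 9.75


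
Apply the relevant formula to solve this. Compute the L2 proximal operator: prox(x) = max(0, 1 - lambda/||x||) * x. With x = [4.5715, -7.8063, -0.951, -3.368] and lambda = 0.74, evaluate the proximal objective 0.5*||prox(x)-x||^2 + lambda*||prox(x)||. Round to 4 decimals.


Step 1: Compute ||x||.
||x|| = 9.6997
Step 2: Compute scaling factor.
scale = max(0, 1 - 0.74/9.6997) = 0.9237
Step 3: prox(x) = [4.2227, -7.2108, -0.8784, -3.1111]
||prox(x)|| = 8.9597
Step 4: Proximal objective.
0.5*||prox-x||^2 = 0.2738
lambda*||prox|| = 6.6302
Total = 6.904


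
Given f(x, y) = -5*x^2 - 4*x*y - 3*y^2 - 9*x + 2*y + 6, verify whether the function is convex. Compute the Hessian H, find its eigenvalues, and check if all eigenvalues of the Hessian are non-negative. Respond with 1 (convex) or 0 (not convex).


The Hessian of f(x,y) = -5*x^2 - 4*x*y - 3*y^2 - 9*x + 2*y + 6 is:
H = [[-10, -4], [-4, -6]]
Trace = -10 - 6 = -16
Determinant = -10*-6 - (-4)^2 = 44
Discriminant = (-16)^2 - 4*44 = 80.0
Eigenvalues: lambda_1 = -12.4721, lambda_2 = -3.5279
The function is not convex.

0


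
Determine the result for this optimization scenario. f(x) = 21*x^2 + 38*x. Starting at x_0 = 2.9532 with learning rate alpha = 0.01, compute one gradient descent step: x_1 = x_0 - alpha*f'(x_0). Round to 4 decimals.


We compute the gradient at x_0 and apply the update.
f'(x) = 42*x + 38
f'(2.9532) = 42*2.9532 + 38 = 162.0344
x_1 = 2.9532 - 0.01*162.0344 = 1.3329


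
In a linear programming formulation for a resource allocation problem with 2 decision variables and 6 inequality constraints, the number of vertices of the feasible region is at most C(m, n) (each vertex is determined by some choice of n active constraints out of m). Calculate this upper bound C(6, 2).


Each vertex corresponds to some choice of n active constraints out of m, so the number of vertices is at most C(m, n) = m! / (n!(m-n)!).
m = 6, n = 2
Numerator: 6 * 5
Denominator: 2! = 2
C(6, 2) = 15


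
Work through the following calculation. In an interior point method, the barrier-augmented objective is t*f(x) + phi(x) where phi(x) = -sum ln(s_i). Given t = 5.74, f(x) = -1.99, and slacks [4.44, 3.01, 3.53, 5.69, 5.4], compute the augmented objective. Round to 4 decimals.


Step 1: Compute log-barrier.
ln values: [1.4907, 1.1019, 1.2613, 1.7387, 1.6864]
phi = -(1.4907 + 1.1019 + 1.2613 + 1.7387 + 1.6864) = -7.279
Step 2: Compute augmented objective.
t*f(x) = 5.74*-1.99 = -11.4226
Total = -11.4226 - 7.279 = -18.7016


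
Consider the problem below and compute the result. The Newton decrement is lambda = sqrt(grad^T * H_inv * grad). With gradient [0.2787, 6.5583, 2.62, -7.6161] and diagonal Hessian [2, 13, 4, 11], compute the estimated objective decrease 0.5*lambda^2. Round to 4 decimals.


Step 1: H is diagonal, so H^(-1) * g = [0.1394, 0.5045, 0.655, -0.6924].
Step 2: g^T H^(-1) g = sum_i g_i^2 / H_ii
  = (0.2787)^2/2 + (6.5583)^2/13 + (2.62)^2/4 + (-7.6161)^2/11
  = 0.0388 + 3.3086 + 1.7161 + 5.2732 = 10.3367
Step 3: Objective decrease = 0.5 * g^T H^(-1) g = 5.1683


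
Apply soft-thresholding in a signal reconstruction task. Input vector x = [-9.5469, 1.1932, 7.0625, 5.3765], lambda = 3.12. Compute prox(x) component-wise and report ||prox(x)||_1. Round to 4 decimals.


Soft-thresholding with lambda = 3.12:
prox(-9.5469) = sign(-9.5469)*max(|-9.5469| - 3.12, 0) = -6.4269
prox(1.1932) = sign(1.1932)*max(|1.1932| - 3.12, 0) = 0.0
prox(7.0625) = sign(7.0625)*max(|7.0625| - 3.12, 0) = 3.9425
prox(5.3765) = sign(5.3765)*max(|5.3765| - 3.12, 0) = 2.2565
prox(x) = [-6.4269, 0.0, 3.9425, 2.2565]
||prox(x)||_1 = 6.4269 + 0.0 + 3.9425 + 2.2565 = 12.6259


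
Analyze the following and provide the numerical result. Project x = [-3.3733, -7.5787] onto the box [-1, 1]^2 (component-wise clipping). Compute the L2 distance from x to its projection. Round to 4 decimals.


Project each component onto [-1, 1].
clip(-3.3733) = -1.0, clip(-7.5787) = -1.0
Projection = [-1.0, -1.0]
Squared diffs: [5.6326, 43.2793]
Distance = sqrt(48.9119) = 6.9937


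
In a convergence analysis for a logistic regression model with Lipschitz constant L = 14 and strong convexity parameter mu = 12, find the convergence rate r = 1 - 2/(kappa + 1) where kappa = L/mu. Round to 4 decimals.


Step 1: Compute the condition number.
kappa = L/mu = 14/12 = 1.1667
Step 2: Compute the convergence rate.
r = 1 - 2/(kappa + 1) = 1 - 2*mu/(L + mu) = (L - mu)/(L + mu) = 2/26 = 0.0769


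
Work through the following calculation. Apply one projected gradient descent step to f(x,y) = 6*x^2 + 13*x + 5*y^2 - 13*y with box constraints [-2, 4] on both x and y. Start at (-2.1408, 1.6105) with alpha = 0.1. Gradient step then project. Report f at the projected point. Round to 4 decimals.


Step 1: Compute gradient at (-2.1408, 1.6105).
grad_x = 2*6*-2.1408 + 13 = -12.6896
grad_y = 2*5*1.6105 - 13 = 3.105
Step 2: Gradient step.
x_raw = -2.1408 - 0.1*-12.6896 = -0.8718
y_raw = 1.6105 - 0.1*3.105 = 1.3
Step 3: Project onto [-2, 4].
x_proj = clip(-0.8718) = -0.8718
y_proj = clip(1.3) = 1.3
Step 4: Evaluate f.
f(-0.8718, 1.3) = -15.2233


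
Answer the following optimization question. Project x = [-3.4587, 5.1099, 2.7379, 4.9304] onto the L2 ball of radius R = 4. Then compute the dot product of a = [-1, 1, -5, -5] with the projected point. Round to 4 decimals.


Step 1: Compute ||x|| (intermediates to 6 decimals).
||x|| = sqrt((-3.4587)^2 + 5.1099^2 + 2.7379^2 + 4.9304^2) = 8.359344
Step 2: Project.
Since ||x|| > R, scale = R/||x|| = 4/8.359344 = 0.478506, proj(x) = scale * x
proj(x) = [-1.655009, 2.445118, 1.310102, 2.359226]
Step 3: Dot product.
a^T * proj(x) = -1*(-1.655009) + 1*2.445118 - 5*1.310102 - 5*2.359226 = -14.2465


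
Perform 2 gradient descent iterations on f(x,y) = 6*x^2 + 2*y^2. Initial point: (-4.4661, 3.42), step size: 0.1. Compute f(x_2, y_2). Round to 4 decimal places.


Gradient descent on f(x,y) = 6*x^2 + 2*y^2.
Starting point: (-4.4661, 3.42), alpha = 0.1
Step 1: grad_x = 2*6*-4.4661 = -53.5932, grad_y = 2*2*3.42 = 13.68
  x_1 = -4.4661 - 0.1*-53.5932 = 0.8932
  y_1 = 3.42 - 0.1*13.68 = 2.052
Step 2: grad_x = 2*6*0.8932 = 10.7186, grad_y = 2*2*2.052 = 8.208
  x_2 = 0.8932 - 0.1*10.7186 = -0.1786
  y_2 = 2.052 - 0.1*8.208 = 1.2312
f(-0.1786, 1.2312) = 6*(-0.1786)^2 + 2*1.2312^2 = 3.2232


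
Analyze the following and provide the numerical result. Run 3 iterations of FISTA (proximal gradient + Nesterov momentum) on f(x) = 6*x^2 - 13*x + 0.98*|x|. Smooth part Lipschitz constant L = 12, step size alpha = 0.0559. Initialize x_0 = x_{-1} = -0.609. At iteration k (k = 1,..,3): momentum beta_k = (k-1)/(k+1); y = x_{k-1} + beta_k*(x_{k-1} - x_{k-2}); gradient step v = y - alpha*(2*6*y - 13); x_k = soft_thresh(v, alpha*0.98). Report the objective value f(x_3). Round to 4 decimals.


FISTA on f(x) = 6*x^2 - 13*x + 0.98*|x|
L = 12, alpha = 0.0559
Iteration 1: beta = 0.0, y = -0.609 + 0.0*(-0.609 + 0.609) = -0.609
  grad(y) = -20.308, v = y - alpha*grad = 0.5262
  prox(v) = soft_thresh(0.5262, 0.0548) = 0.4714
Iteration 2: beta = 0.3333, y = 0.4714 + 0.3333*(0.4714 + 0.609) = 0.8316
  grad(y) = -3.021, v = y - alpha*grad = 1.0005
  prox(v) = soft_thresh(1.0005, 0.0548) = 0.9457
Iteration 3: beta = 0.5, y = 0.9457 + 0.5*(0.9457 - 0.4714) = 1.1828
  grad(y) = 1.1935, v = y - alpha*grad = 1.1161
  prox(v) = soft_thresh(1.1161, 0.0548) = 1.0613
f(x_3) = 6*1.0613^2 - 13*1.0613 + 0.98*|1.0613| = -5.9987


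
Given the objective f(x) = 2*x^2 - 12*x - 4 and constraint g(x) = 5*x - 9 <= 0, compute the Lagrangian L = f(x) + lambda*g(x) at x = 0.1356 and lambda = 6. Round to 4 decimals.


Step 1: Evaluate f(x).
f(0.1356) = 2*0.1356^2 - 12*0.1356 - 4 = -5.5904
Step 2: Evaluate g(x).
g(0.1356) = 5*0.1356 - 9 = -8.322
Step 3: Compute Lagrangian.
L = -5.5904 + 6*-8.322 = -55.5224


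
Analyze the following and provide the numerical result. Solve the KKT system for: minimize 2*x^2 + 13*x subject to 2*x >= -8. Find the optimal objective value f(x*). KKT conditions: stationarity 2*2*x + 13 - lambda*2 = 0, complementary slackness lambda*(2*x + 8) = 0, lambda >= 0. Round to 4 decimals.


Step 1: Try lambda = 0 (constraint inactive).
Stationarity: 2*2*x + 13 = 0
x* = -13/(2*2) = -3.25
Check constraint: 2*-3.25 = -6.5 >= -8 -- satisfied.
Step 2: Compute optimal value.
f(x*) = 2*(-3.25)^2 + 13*(-3.25) = -21.125


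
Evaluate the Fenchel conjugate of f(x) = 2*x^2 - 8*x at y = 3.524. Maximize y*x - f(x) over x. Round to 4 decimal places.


f*(y) = sup_x {y*x - a*x^2 - b*x} = sup_x {(y-b)*x - a*x^2}
FOC: (y - b) - 2a*x = 0 => x* = (y - b)/(2a)
x* = (3.524 + 8)/(2*2) = 2.881
f*(3.524) = (y-b)^2/(4a) = (3.524 + 8)^2/(4*2)
= 132.8026/8 = 16.6003


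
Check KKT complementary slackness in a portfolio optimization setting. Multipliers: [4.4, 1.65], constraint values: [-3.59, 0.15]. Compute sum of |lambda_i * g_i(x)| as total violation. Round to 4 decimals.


KKT complementary slackness check:
lambda_1 * g_1 = 4.4 * -3.59 = -15.796
lambda_2 * g_2 = 1.65 * 0.15 = 0.2475
Total violation = 15.796 + 0.2475 = 16.0435


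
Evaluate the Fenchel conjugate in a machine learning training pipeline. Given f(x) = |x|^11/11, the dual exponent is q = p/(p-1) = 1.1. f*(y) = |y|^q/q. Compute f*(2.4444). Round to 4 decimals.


The conjugate exponent q satisfies 1/p + 1/q = 1.
p = 11, so q = 11/(11 - 1) = 1.1
|y|^q = 2.4444^1.1 = 2.6729
f*(2.4444) = 2.6729 / 1.1 = 2.4299


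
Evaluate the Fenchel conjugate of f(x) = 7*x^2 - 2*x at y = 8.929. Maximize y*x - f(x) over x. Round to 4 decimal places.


f*(y) = sup_x {y*x - a*x^2 - b*x} = sup_x {(y-b)*x - a*x^2}
FOC: (y - b) - 2a*x = 0 => x* = (y - b)/(2a)
x* = (8.929 + 2)/(2*7) = 0.7806
f*(8.929) = (y-b)^2/(4a) = (8.929 + 2)^2/(4*7)
= 119.443/28 = 4.2658


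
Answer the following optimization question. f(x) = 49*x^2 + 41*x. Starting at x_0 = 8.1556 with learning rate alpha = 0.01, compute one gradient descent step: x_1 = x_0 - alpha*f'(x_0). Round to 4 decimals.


We compute the gradient at x_0 and apply the update.
f'(x) = 98*x + 41
f'(8.1556) = 98*8.1556 + 41 = 840.2488
x_1 = 8.1556 - 0.01*840.2488 = -0.2469


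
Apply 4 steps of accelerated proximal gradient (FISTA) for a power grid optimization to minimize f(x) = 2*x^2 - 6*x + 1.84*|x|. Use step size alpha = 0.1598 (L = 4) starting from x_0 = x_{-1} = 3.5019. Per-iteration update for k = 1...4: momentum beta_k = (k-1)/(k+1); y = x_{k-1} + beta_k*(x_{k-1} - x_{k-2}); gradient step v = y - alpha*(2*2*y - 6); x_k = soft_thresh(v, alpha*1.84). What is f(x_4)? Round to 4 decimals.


FISTA on f(x) = 2*x^2 - 6*x + 1.84*|x|
L = 4, alpha = 0.1598
Iteration 1: beta = 0.0, y = 3.5019 + 0.0*(3.5019 - 3.5019) = 3.5019
  grad(y) = 8.0076, v = y - alpha*grad = 2.2223
  prox(v) = soft_thresh(2.2223, 0.294) = 1.9283
Iteration 2: beta = 0.3333, y = 1.9283 + 0.3333*(1.9283 - 3.5019) = 1.4037
  grad(y) = -0.3852, v = y - alpha*grad = 1.4653
  prox(v) = soft_thresh(1.4653, 0.294) = 1.1712
Iteration 3: beta = 0.5, y = 1.1712 + 0.5*(1.1712 - 1.9283) = 0.7927
  grad(y) = -2.8292, v = y - alpha*grad = 1.2448
  prox(v) = soft_thresh(1.2448, 0.294) = 0.9508
Iteration 4: beta = 0.6, y = 0.9508 + 0.6*(0.9508 - 1.1712) = 0.8185
  grad(y) = -2.726, v = y - alpha*grad = 1.2541
  prox(v) = soft_thresh(1.2541, 0.294) = 0.9601
f(x_4) = 2*0.9601^2 - 6*0.9601 + 1.84*|0.9601| = -2.1504


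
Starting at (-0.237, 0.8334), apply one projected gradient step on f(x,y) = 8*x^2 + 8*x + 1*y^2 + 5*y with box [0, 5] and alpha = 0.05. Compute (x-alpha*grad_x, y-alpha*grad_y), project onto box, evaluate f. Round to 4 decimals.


Step 1: Compute gradient at (-0.237, 0.8334).
grad_x = 2*8*-0.237 + 8 = 4.208
grad_y = 2*1*0.8334 + 5 = 6.6668
Step 2: Gradient step.
x_raw = -0.237 - 0.05*4.208 = -0.4474
y_raw = 0.8334 - 0.05*6.6668 = 0.5001
Step 3: Project onto [0, 5].
x_proj = clip(-0.4474) = 0.0
y_proj = clip(0.5001) = 0.5001
Step 4: Evaluate f.
f(0.0, 0.5001) = 2.7504


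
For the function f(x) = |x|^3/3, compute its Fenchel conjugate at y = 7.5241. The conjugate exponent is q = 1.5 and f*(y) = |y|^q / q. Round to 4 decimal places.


The conjugate exponent q satisfies 1/p + 1/q = 1.
p = 3, so q = 3/(3 - 1) = 1.5
|y|^q = 7.5241^1.5 = 20.6387
f*(7.5241) = 20.6387 / 1.5 = 13.7591


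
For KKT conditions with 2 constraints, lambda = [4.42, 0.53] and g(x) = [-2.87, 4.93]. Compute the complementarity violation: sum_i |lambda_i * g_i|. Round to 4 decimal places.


KKT complementary slackness check:
lambda_1 * g_1 = 4.42 * -2.87 = -12.6854
lambda_2 * g_2 = 0.53 * 4.93 = 2.6129
Total violation = 12.6854 + 2.6129 = 15.2983


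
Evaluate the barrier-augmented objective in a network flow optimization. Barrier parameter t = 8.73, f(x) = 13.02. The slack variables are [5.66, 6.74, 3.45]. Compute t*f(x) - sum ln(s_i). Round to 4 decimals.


Step 1: Compute log-barrier.
ln values: [1.7334, 1.9081, 1.2384]
phi = -(1.7334 + 1.9081 + 1.2384) = -4.8799
Step 2: Compute augmented objective.
t*f(x) = 8.73*13.02 = 113.6646
Total = 113.6646 - 4.8799 = 108.7847


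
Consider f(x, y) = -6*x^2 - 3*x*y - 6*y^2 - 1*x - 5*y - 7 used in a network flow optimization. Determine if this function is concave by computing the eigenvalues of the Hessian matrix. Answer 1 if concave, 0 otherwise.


The Hessian of f(x,y) = -6*x^2 - 3*x*y - 6*y^2 - 1*x - 5*y - 7 is:
H = [[-12, -3], [-3, -12]]
Trace = -12 - 12 = -24
Determinant = -12*-12 - (-3)^2 = 135
Discriminant = (-24)^2 - 4*135 = 36.0
Eigenvalues: lambda_1 = -15.0, lambda_2 = -9.0
The function is concave.

1


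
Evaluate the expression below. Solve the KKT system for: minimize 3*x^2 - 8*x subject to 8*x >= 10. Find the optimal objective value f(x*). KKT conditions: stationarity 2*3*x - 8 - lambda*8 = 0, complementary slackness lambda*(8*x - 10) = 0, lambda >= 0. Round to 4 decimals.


Step 1: Try lambda = 0 (constraint inactive).
Stationarity: 2*3*x - 8 = 0
x* = 8/(2*3) = 4/3 = 1.3333 (rounded; the exact value 4/3 is used below)
Check constraint: 8*1.3333 = 10.6664 >= 10 -- satisfied.
Step 2: Compute optimal value.
f(x*) = 3*(4/3)^2 - 8*(4/3) = -5.3333


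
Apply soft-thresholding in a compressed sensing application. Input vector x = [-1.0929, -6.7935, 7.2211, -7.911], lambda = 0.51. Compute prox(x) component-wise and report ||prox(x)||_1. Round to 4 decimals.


Soft-thresholding with lambda = 0.51:
prox(-1.0929) = sign(-1.0929)*max(|-1.0929| - 0.51, 0) = -0.5829
prox(-6.7935) = sign(-6.7935)*max(|-6.7935| - 0.51, 0) = -6.2835
prox(7.2211) = sign(7.2211)*max(|7.2211| - 0.51, 0) = 6.7111
prox(-7.911) = sign(-7.911)*max(|-7.911| - 0.51, 0) = -7.401
prox(x) = [-0.5829, -6.2835, 6.7111, -7.401]
||prox(x)||_1 = 0.5829 + 6.2835 + 6.7111 + 7.401 = 20.9785


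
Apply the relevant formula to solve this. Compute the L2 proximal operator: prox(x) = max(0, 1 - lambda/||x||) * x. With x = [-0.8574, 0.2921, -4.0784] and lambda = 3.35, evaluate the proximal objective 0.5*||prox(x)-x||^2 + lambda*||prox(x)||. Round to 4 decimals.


Step 1: Compute ||x||.
||x|| = 4.1778
Step 2: Compute scaling factor.
scale = max(0, 1 - 3.35/4.1778) = 0.1981
Step 3: prox(x) = [-0.1699, 0.0579, -0.8081]
||prox(x)|| = 0.8278
Step 4: Proximal objective.
0.5*||prox-x||^2 = 5.6113
lambda*||prox|| = 2.7731
Total = 8.3843


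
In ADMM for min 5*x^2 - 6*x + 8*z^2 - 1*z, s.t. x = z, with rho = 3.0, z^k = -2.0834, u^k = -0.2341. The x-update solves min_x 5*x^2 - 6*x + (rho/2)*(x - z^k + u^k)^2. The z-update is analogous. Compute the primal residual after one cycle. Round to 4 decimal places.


ADMM iteration with rho = 3.0, z^k = -2.0834, u^k = -0.2341
Step 1: x-update.
Minimize 5*x^2 - 6*x + (3.0/2)*(x + 2.0834 - 0.2341)^2
FOC: (2*5 + 3.0)*x = 6 + 3.0*(-2.0834 + 0.2341)
x^{k+1} = 0.0348
Step 2: z-update.
Minimize 8*z^2 - 1*z + (3.0/2)*(0.0348 - z - 0.2341)^2
FOC: (2*8 + 3.0)*z = 1 + 3.0*(0.0348 - 0.2341)
z^{k+1} = 0.0212
Step 3: u-update.
u^{k+1} = -0.2341 + 0.0348 - 0.0212 = -0.2205
Step 4: Primal residual = |0.0348 - 0.0212| = 0.0136
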